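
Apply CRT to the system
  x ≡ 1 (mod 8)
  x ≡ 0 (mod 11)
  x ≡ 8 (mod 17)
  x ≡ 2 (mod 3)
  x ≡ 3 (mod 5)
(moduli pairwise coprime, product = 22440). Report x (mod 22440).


Product of moduli M = 8 · 11 · 17 · 3 · 5 = 22440.
Merge one congruence at a time:
  Start: x ≡ 1 (mod 8).
  Combine with x ≡ 0 (mod 11); new modulus lcm = 88.
    Write x = 1 + 8·t and substitute into x ≡ 0 (mod 11): 8·t ≡ 0 − 1 = -1 (mod 11).
    Reduce coefficients mod 11: 8·t ≡ 10 (mod 11).
    The inverse of 8 mod 11 is 7 (since 8·7 = 56 = 5·11 + 1), so t ≡ 7·10 = 70 ≡ 4 (mod 11).
    Then x = 1 + 8·4 = 33, valid modulo lcm(8, 11) = 88: x ≡ 33 (mod 88).
  Combine with x ≡ 8 (mod 17); new modulus lcm = 1496.
    Write x = 33 + 88·t and substitute into x ≡ 8 (mod 17): 88·t ≡ 8 − 33 = -25 (mod 17).
    Reduce coefficients mod 17: 3·t ≡ 9 (mod 17).
    The inverse of 3 mod 17 is 6 (since 3·6 = 18 = 1·17 + 1), so t ≡ 6·9 = 54 ≡ 3 (mod 17).
    Then x = 33 + 88·3 = 297, valid modulo lcm(88, 17) = 1496: x ≡ 297 (mod 1496).
  Combine with x ≡ 2 (mod 3); new modulus lcm = 4488.
    Write x = 297 + 1496·t and substitute into x ≡ 2 (mod 3): 1496·t ≡ 2 − 297 = -295 (mod 3).
    Reduce coefficients mod 3: 2·t ≡ 2 (mod 3).
    The inverse of 2 mod 3 is 2 (since 2·2 = 4 = 1·3 + 1), so t ≡ 2·2 = 4 ≡ 1 (mod 3).
    Then x = 297 + 1496·1 = 1793, valid modulo lcm(1496, 3) = 4488: x ≡ 1793 (mod 4488).
  Combine with x ≡ 3 (mod 5); new modulus lcm = 22440.
    Write x = 1793 + 4488·t and substitute into x ≡ 3 (mod 5): 4488·t ≡ 3 − 1793 = -1790 (mod 5).
    Reduce coefficients mod 5: 3·t ≡ 0 (mod 5).
    The inverse of 3 mod 5 is 2 (since 3·2 = 6 = 1·5 + 1), so t ≡ 2·0 = 0 ≡ 0 (mod 5).
    Then x = 1793 + 4488·0 = 1793, valid modulo lcm(4488, 5) = 22440: x ≡ 1793 (mod 22440).
Verify against each original: 1793 mod 8 = 1, 1793 mod 11 = 0, 1793 mod 17 = 8, 1793 mod 3 = 2, 1793 mod 5 = 3.

x ≡ 1793 (mod 22440).


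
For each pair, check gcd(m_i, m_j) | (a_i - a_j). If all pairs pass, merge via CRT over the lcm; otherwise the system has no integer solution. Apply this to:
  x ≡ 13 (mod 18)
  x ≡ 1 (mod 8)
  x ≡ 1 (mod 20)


Moduli 18, 8, 20 are not pairwise coprime, so CRT works modulo lcm(m_i) when all pairwise compatibility conditions hold.
Pairwise compatibility: gcd(m_i, m_j) must divide a_i - a_j for every pair.
Merge one congruence at a time:
  Start: x ≡ 13 (mod 18).
  Combine with x ≡ 1 (mod 8): gcd(18, 8) = 2; 1 - 13 = -12, which IS divisible by 2, so compatible.
    Write x = 13 + 18·t and substitute into x ≡ 1 (mod 8): 18·t ≡ 1 − 13 = -12 (mod 8).
    Divide the congruence (and modulus) by g = 2: 9·t ≡ -6 (mod 4).
    Reduce coefficients mod 4: 1·t ≡ 2 (mod 4).
    So t ≡ 2 (mod 4).
    Then x = 13 + 18·2 = 49, valid modulo lcm(18, 8) = 72: x ≡ 49 (mod 72).
  Combine with x ≡ 1 (mod 20): gcd(72, 20) = 4; 1 - 49 = -48, which IS divisible by 4, so compatible.
    Write x = 49 + 72·t and substitute into x ≡ 1 (mod 20): 72·t ≡ 1 − 49 = -48 (mod 20).
    Divide the congruence (and modulus) by g = 4: 18·t ≡ -12 (mod 5).
    Reduce coefficients mod 5: 3·t ≡ 3 (mod 5).
    The inverse of 3 mod 5 is 2 (since 3·2 = 6 = 1·5 + 1), so t ≡ 2·3 = 6 ≡ 1 (mod 5).
    Then x = 49 + 72·1 = 121, valid modulo lcm(72, 20) = 360: x ≡ 121 (mod 360).
Verify: 121 mod 18 = 13, 121 mod 8 = 1, 121 mod 20 = 1.

x ≡ 121 (mod 360).


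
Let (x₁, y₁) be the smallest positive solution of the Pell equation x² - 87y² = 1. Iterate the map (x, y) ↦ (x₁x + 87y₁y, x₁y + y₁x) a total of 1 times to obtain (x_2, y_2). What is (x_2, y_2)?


Step 1: Find the fundamental solution (x₁, y₁) of x² - 87y² = 1.
  Expand √87 as a continued fraction. a₀ = ⌊√87⌋ = 9; iterate m_{k+1} = d_k·a_k − m_k, d_{k+1} = (87 − m_{k+1}²)/d_k, a_{k+1} = ⌊(a₀ + m_{k+1})/d_{k+1}⌋ (starting m₀ = 0, d₀ = 1), with convergents p_k = a_k·p_{k-1} + p_{k-2}, q_k = a_k·q_{k-1} + q_{k-2} (p₋₁ = 1, q₋₁ = 0):
  k = 0: a₀ = 9; p₀/q₀ = 9/1; p₀² − 87·q₀² = 81 − 87 = -6.
  k = 1: m = 9, d = 6, a = ⌊(9 + 9)/6⌋ = 3; p/q = (3·9 + 1)/(3·1 + 0) = 28/3; p² − 87·q² = 784 − 783 = 1.
  The first convergent with p² − 87·q² = 1 gives the fundamental solution (x₁, y₁) = (28, 3).
Step 2: Apply the recurrence (x_{n+1}, y_{n+1}) = (x₁x_n + 87y₁y_n, x₁y_n + y₁x_n) repeatedly.
  From (x_1, y_1) = (28, 3): x_2 = 28·28 + 87·3·3 = 1567; y_2 = 28·3 + 3·28 = 168.
Step 3: Verify x_2² - 87·y_2² = 2455489 - 2455488 = 1 (should be 1). ✓

(x_1, y_1) = (28, 3); (x_2, y_2) = (1567, 168).


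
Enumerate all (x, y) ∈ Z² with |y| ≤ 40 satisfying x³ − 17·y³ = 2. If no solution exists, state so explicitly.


The equation is x³ - 17y³ = 2. For fixed y, x³ = 17·y³ + 2, so a solution requires the RHS to be a perfect cube.
Strategy: iterate y from -40 to 40, compute RHS = 17·y³ + 2, and check whether it is a (positive or negative) perfect cube.
Check small values of y:
  y = 0: RHS = 2 is not a perfect cube.
  y = 1: RHS = 19 is not a perfect cube.
  y = -1: RHS = -15 is not a perfect cube.
  y = 2: RHS = 138 is not a perfect cube.
  y = -2: RHS = -134 is not a perfect cube.
  y = 3: RHS = 461 is not a perfect cube.
  y = -3: RHS = -457 is not a perfect cube.
Continuing the search up to |y| = 40 finds no solutions either.
No (x, y) in the scanned range satisfies the equation.

No integer solutions with |y| ≤ 40.


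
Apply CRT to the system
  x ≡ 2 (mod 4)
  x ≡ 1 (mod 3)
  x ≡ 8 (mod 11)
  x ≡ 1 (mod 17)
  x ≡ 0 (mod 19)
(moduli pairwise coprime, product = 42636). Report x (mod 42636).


Product of moduli M = 4 · 3 · 11 · 17 · 19 = 42636.
Merge one congruence at a time:
  Start: x ≡ 2 (mod 4).
  Combine with x ≡ 1 (mod 3); new modulus lcm = 12.
    Write x = 2 + 4·t and substitute into x ≡ 1 (mod 3): 4·t ≡ 1 − 2 = -1 (mod 3).
    Reduce coefficients mod 3: 1·t ≡ 2 (mod 3).
    So t ≡ 2 (mod 3).
    Then x = 2 + 4·2 = 10, valid modulo lcm(4, 3) = 12: x ≡ 10 (mod 12).
  Combine with x ≡ 8 (mod 11); new modulus lcm = 132.
    Write x = 10 + 12·t and substitute into x ≡ 8 (mod 11): 12·t ≡ 8 − 10 = -2 (mod 11).
    Reduce coefficients mod 11: 1·t ≡ 9 (mod 11).
    So t ≡ 9 (mod 11).
    Then x = 10 + 12·9 = 118, valid modulo lcm(12, 11) = 132: x ≡ 118 (mod 132).
  Combine with x ≡ 1 (mod 17); new modulus lcm = 2244.
    Write x = 118 + 132·t and substitute into x ≡ 1 (mod 17): 132·t ≡ 1 − 118 = -117 (mod 17).
    Reduce coefficients mod 17: 13·t ≡ 2 (mod 17).
    The inverse of 13 mod 17 is 4 (since 13·4 = 52 = 3·17 + 1), so t ≡ 4·2 = 8 ≡ 8 (mod 17).
    Then x = 118 + 132·8 = 1174, valid modulo lcm(132, 17) = 2244: x ≡ 1174 (mod 2244).
  Combine with x ≡ 0 (mod 19); new modulus lcm = 42636.
    Write x = 1174 + 2244·t and substitute into x ≡ 0 (mod 19): 2244·t ≡ 0 − 1174 = -1174 (mod 19).
    Reduce coefficients mod 19: 2·t ≡ 4 (mod 19).
    The inverse of 2 mod 19 is 10 (since 2·10 = 20 = 1·19 + 1), so t ≡ 10·4 = 40 ≡ 2 (mod 19).
    Then x = 1174 + 2244·2 = 5662, valid modulo lcm(2244, 19) = 42636: x ≡ 5662 (mod 42636).
Verify against each original: 5662 mod 4 = 2, 5662 mod 3 = 1, 5662 mod 11 = 8, 5662 mod 17 = 1, 5662 mod 19 = 0.

x ≡ 5662 (mod 42636).


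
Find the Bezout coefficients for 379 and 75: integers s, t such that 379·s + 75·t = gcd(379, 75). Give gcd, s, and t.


Euclidean algorithm on (379, 75) — divide until remainder is 0:
  379 = 5 · 75 + 4
  75 = 18 · 4 + 3
  4 = 1 · 3 + 1
  3 = 3 · 1 + 0
gcd(379, 75) = 1.
Track Bezout coefficients alongside the remainders: start with r₀ = 379 = a·1 + b·0 (s = 1, t = 0) and r₁ = 75 = a·0 + b·1 (s = 0, t = 1); each new remainder r_{k+1} = r_{k-1} − q_k·r_k inherits s_{k+1} = s_{k-1} − q_k·s_k, t_{k+1} = t_{k-1} − q_k·t_k, so r_k = a·s_k + b·t_k at every step:
  q = 5: r = 4, s = 1 − 5·0 = 1, t = 0 − 5·1 = -5  (check: 379·1 + 75·(-5) = 4)
  q = 18: r = 3, s = 0 − 18·1 = -18, t = 1 − 18·(-5) = 91  (check: 379·(-18) + 75·91 = 3)
  q = 1: r = 1, s = 1 − 1·(-18) = 19, t = -5 − 1·91 = -96  (check: 379·19 + 75·(-96) = 1)
The row with r = 1 (the gcd) gives the Bezout coefficients s = 19, t = -96.
Result: 379 · (19) + 75 · (-96) = 1.

gcd(379, 75) = 1; s = 19, t = -96 (check: 379·19 + 75·(-96) = 1).


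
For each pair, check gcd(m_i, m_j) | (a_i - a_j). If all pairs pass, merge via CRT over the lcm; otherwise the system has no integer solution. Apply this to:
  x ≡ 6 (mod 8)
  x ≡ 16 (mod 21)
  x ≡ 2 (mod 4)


Moduli 8, 21, 4 are not pairwise coprime, so CRT works modulo lcm(m_i) when all pairwise compatibility conditions hold.
Pairwise compatibility: gcd(m_i, m_j) must divide a_i - a_j for every pair.
Merge one congruence at a time:
  Start: x ≡ 6 (mod 8).
  Combine with x ≡ 16 (mod 21): gcd(8, 21) = 1; 16 - 6 = 10, which IS divisible by 1, so compatible.
    Write x = 6 + 8·t and substitute into x ≡ 16 (mod 21): 8·t ≡ 16 − 6 = 10 (mod 21).
    The inverse of 8 mod 21 is 8 (since 8·8 = 64 = 3·21 + 1), so t ≡ 8·10 = 80 ≡ 17 (mod 21).
    Then x = 6 + 8·17 = 142, valid modulo lcm(8, 21) = 168: x ≡ 142 (mod 168).
  Combine with x ≡ 2 (mod 4): gcd(168, 4) = 4; 2 - 142 = -140, which IS divisible by 4, so compatible.
    Write x = 142 + 168·t and substitute into x ≡ 2 (mod 4): 168·t ≡ 2 − 142 = -140 (mod 4).
    Divide the congruence (and modulus) by g = 4: 42·t ≡ -35 (mod 1).
    Modulo 1 every t works; take t = 0.
    Then x = 142 + 168·0 = 142, valid modulo lcm(168, 4) = 168: x ≡ 142 (mod 168).
Verify: 142 mod 8 = 6, 142 mod 21 = 16, 142 mod 4 = 2.

x ≡ 142 (mod 168).


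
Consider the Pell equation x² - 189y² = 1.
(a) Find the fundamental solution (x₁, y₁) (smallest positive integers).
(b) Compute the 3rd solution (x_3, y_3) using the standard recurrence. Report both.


Step 1: Find the fundamental solution (x₁, y₁) of x² - 189y² = 1.
  Expand √189 as a continued fraction. a₀ = ⌊√189⌋ = 13; iterate m_{k+1} = d_k·a_k − m_k, d_{k+1} = (189 − m_{k+1}²)/d_k, a_{k+1} = ⌊(a₀ + m_{k+1})/d_{k+1}⌋ (starting m₀ = 0, d₀ = 1), with convergents p_k = a_k·p_{k-1} + p_{k-2}, q_k = a_k·q_{k-1} + q_{k-2} (p₋₁ = 1, q₋₁ = 0):
  k = 0: a₀ = 13; p₀/q₀ = 13/1; p₀² − 189·q₀² = 169 − 189 = -20.
  k = 1: m = 13, d = 20, a = ⌊(13 + 13)/20⌋ = 1; p/q = (1·13 + 1)/(1·1 + 0) = 14/1; p² − 189·q² = 196 − 189 = 7.
  k = 2: m = 7, d = 7, a = ⌊(13 + 7)/7⌋ = 2; p/q = (2·14 + 13)/(2·1 + 1) = 41/3; p² − 189·q² = 1681 − 1701 = -20.
  k = 3: m = 7, d = 20, a = ⌊(13 + 7)/20⌋ = 1; p/q = (1·41 + 14)/(1·3 + 1) = 55/4; p² − 189·q² = 3025 − 3024 = 1.
  The first convergent with p² − 189·q² = 1 gives the fundamental solution (x₁, y₁) = (55, 4).
Step 2: Apply the recurrence (x_{n+1}, y_{n+1}) = (x₁x_n + 189y₁y_n, x₁y_n + y₁x_n) repeatedly.
  From (x_1, y_1) = (55, 4): x_2 = 55·55 + 189·4·4 = 6049; y_2 = 55·4 + 4·55 = 440.
  From (x_2, y_2) = (6049, 440): x_3 = 55·6049 + 189·4·440 = 665335; y_3 = 55·440 + 4·6049 = 48396.
Step 3: Verify x_3² - 189·y_3² = 442670662225 - 442670662224 = 1 (should be 1). ✓

(x_1, y_1) = (55, 4); (x_3, y_3) = (665335, 48396).


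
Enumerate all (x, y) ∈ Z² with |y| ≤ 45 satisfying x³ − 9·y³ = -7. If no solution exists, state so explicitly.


The equation is x³ - 9y³ = -7. For fixed y, x³ = 9·y³ − 7, so a solution requires the RHS to be a perfect cube.
Strategy: iterate y from -45 to 45, compute RHS = 9·y³ − 7, and check whether it is a (positive or negative) perfect cube.
Check small values of y:
  y = 0: RHS = -7 is not a perfect cube.
  y = 1: RHS = 2 is not a perfect cube.
  y = -1: RHS = -16 is not a perfect cube.
  y = 2: RHS = 65 is not a perfect cube.
  y = -2: RHS = -79 is not a perfect cube.
  y = 3: RHS = 236 is not a perfect cube.
  y = -3: RHS = -250 is not a perfect cube.
Continuing the search up to |y| = 45 finds no solutions either.
No (x, y) in the scanned range satisfies the equation.

No integer solutions with |y| ≤ 45.


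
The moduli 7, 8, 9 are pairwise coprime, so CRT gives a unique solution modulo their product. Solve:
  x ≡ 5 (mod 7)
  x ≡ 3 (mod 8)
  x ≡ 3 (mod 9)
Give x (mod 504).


Moduli 7, 8, 9 are pairwise coprime; by CRT there is a unique solution modulo M = 7 · 8 · 9 = 504.
Solve pairwise, accumulating the modulus:
  Start with x ≡ 5 (mod 7).
  Combine with x ≡ 3 (mod 8): since gcd(7, 8) = 1, we get a unique residue mod 56.
    Write x = 5 + 7·t and substitute into x ≡ 3 (mod 8): 7·t ≡ 3 − 5 = -2 (mod 8).
    Reduce coefficients mod 8: 7·t ≡ 6 (mod 8).
    The inverse of 7 mod 8 is 7 (since 7·7 = 49 = 6·8 + 1), so t ≡ 7·6 = 42 ≡ 2 (mod 8).
    Then x = 5 + 7·2 = 19, valid modulo lcm(7, 8) = 56: x ≡ 19 (mod 56).
  Combine with x ≡ 3 (mod 9): since gcd(56, 9) = 1, we get a unique residue mod 504.
    Write x = 19 + 56·t and substitute into x ≡ 3 (mod 9): 56·t ≡ 3 − 19 = -16 (mod 9).
    Reduce coefficients mod 9: 2·t ≡ 2 (mod 9).
    The inverse of 2 mod 9 is 5 (since 2·5 = 10 = 1·9 + 1), so t ≡ 5·2 = 10 ≡ 1 (mod 9).
    Then x = 19 + 56·1 = 75, valid modulo lcm(56, 9) = 504: x ≡ 75 (mod 504).
Verify: 75 mod 7 = 5 ✓, 75 mod 8 = 3 ✓, 75 mod 9 = 3 ✓.

x ≡ 75 (mod 504).


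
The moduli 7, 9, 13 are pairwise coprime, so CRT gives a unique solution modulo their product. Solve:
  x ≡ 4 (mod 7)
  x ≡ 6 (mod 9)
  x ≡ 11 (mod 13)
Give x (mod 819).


Moduli 7, 9, 13 are pairwise coprime; by CRT there is a unique solution modulo M = 7 · 9 · 13 = 819.
Solve pairwise, accumulating the modulus:
  Start with x ≡ 4 (mod 7).
  Combine with x ≡ 6 (mod 9): since gcd(7, 9) = 1, we get a unique residue mod 63.
    Write x = 4 + 7·t and substitute into x ≡ 6 (mod 9): 7·t ≡ 6 − 4 = 2 (mod 9).
    The inverse of 7 mod 9 is 4 (since 7·4 = 28 = 3·9 + 1), so t ≡ 4·2 = 8 ≡ 8 (mod 9).
    Then x = 4 + 7·8 = 60, valid modulo lcm(7, 9) = 63: x ≡ 60 (mod 63).
  Combine with x ≡ 11 (mod 13): since gcd(63, 13) = 1, we get a unique residue mod 819.
    Write x = 60 + 63·t and substitute into x ≡ 11 (mod 13): 63·t ≡ 11 − 60 = -49 (mod 13).
    Reduce coefficients mod 13: 11·t ≡ 3 (mod 13).
    The inverse of 11 mod 13 is 6 (since 11·6 = 66 = 5·13 + 1), so t ≡ 6·3 = 18 ≡ 5 (mod 13).
    Then x = 60 + 63·5 = 375, valid modulo lcm(63, 13) = 819: x ≡ 375 (mod 819).
Verify: 375 mod 7 = 4 ✓, 375 mod 9 = 6 ✓, 375 mod 13 = 11 ✓.

x ≡ 375 (mod 819).


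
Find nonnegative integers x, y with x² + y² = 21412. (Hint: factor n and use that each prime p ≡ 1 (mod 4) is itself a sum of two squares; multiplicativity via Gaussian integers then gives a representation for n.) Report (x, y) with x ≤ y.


Step 1: Factor n = 21412 = 2^2 · 53 · 101.
Step 2: Check the mod-4 condition on each prime factor: 2 = 2 (special); 53 ≡ 1 (mod 4), exponent 1; 101 ≡ 1 (mod 4), exponent 1.
All primes ≡ 3 (mod 4) appear to even exponent (or don't appear), so by the two-squares theorem n IS expressible as a sum of two squares.
Step 3: Build a representation. Group n = k² · m with k = 2 and m = 53 · 101 = 5353 (a product of primes ≡ 1 (mod 4)); a representation of m scales to one of n via (k·x)² + (k·y)² = k²(x² + y²). Each prime p ≡ 1 (mod 4) is itself a sum of two squares; find a² by testing p − a² for a perfect square:
  53: 53 − 1² = 52, 53 − 2² = 49 = 7² ⇒ 53 = 2² + 7².
  101: 101 − 1² = 100 = 10² ⇒ 101 = 1² + 10².
  Combine using the Brahmagupta–Fibonacci identity (a² + b²)(c² + d²) = (ac − bd)² + (ad + bc)² = (ac + bd)² + (ad − bc)²:
  53 · 101 = 5353: from (2² + 7²)(1² + 10²), take (2·1 − 7·10, 2·10 + 7·1) = (2 − 70, 20 + 7) = (-68, 27); dropping signs (only squares matter) gives (68, 27); check 68² + 27² = 4624 + 729 = 5353 ✓.
  Scale by k = 2: (2·68, 2·27) = (136, 54).
Step 4: Order so x ≤ y and verify: 54² + 136² = 2916 + 18496 = 21412 = n. ✓

n = 21412 = 54² + 136² (one valid representation with x ≤ y).


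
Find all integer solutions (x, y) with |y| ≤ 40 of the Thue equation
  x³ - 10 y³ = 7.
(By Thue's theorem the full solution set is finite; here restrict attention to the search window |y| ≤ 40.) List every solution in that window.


The equation is x³ - 10y³ = 7. For fixed y, x³ = 10·y³ + 7, so a solution requires the RHS to be a perfect cube.
Strategy: iterate y from -40 to 40, compute RHS = 10·y³ + 7, and check whether it is a (positive or negative) perfect cube.
Check small values of y:
  y = 0: RHS = 7 is not a perfect cube.
  y = 1: RHS = 17 is not a perfect cube.
  y = -1: RHS = -3 is not a perfect cube.
  y = 2: RHS = 87 is not a perfect cube.
  y = -2: RHS = -73 is not a perfect cube.
  y = 3: RHS = 277 is not a perfect cube.
  y = -3: RHS = -263 is not a perfect cube.
Continuing the search up to |y| = 40 finds no solutions either.
No (x, y) in the scanned range satisfies the equation.

No integer solutions with |y| ≤ 40.


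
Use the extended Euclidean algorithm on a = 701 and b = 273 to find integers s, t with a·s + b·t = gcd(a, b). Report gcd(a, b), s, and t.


Euclidean algorithm on (701, 273) — divide until remainder is 0:
  701 = 2 · 273 + 155
  273 = 1 · 155 + 118
  155 = 1 · 118 + 37
  118 = 3 · 37 + 7
  37 = 5 · 7 + 2
  7 = 3 · 2 + 1
  2 = 2 · 1 + 0
gcd(701, 273) = 1.
Track Bezout coefficients alongside the remainders: start with r₀ = 701 = a·1 + b·0 (s = 1, t = 0) and r₁ = 273 = a·0 + b·1 (s = 0, t = 1); each new remainder r_{k+1} = r_{k-1} − q_k·r_k inherits s_{k+1} = s_{k-1} − q_k·s_k, t_{k+1} = t_{k-1} − q_k·t_k, so r_k = a·s_k + b·t_k at every step:
  q = 2: r = 155, s = 1 − 2·0 = 1, t = 0 − 2·1 = -2  (check: 701·1 + 273·(-2) = 155)
  q = 1: r = 118, s = 0 − 1·1 = -1, t = 1 − 1·(-2) = 3  (check: 701·(-1) + 273·3 = 118)
  q = 1: r = 37, s = 1 − 1·(-1) = 2, t = -2 − 1·3 = -5  (check: 701·2 + 273·(-5) = 37)
  q = 3: r = 7, s = -1 − 3·2 = -7, t = 3 − 3·(-5) = 18  (check: 701·(-7) + 273·18 = 7)
  q = 5: r = 2, s = 2 − 5·(-7) = 37, t = -5 − 5·18 = -95  (check: 701·37 + 273·(-95) = 2)
  q = 3: r = 1, s = -7 − 3·37 = -118, t = 18 − 3·(-95) = 303  (check: 701·(-118) + 273·303 = 1)
The row with r = 1 (the gcd) gives the Bezout coefficients s = -118, t = 303.
Result: 701 · (-118) + 273 · (303) = 1.

gcd(701, 273) = 1; s = -118, t = 303 (check: 701·(-118) + 273·303 = 1).


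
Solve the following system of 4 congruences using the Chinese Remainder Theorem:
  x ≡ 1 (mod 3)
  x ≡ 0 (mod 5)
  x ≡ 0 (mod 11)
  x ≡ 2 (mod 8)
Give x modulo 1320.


Product of moduli M = 3 · 5 · 11 · 8 = 1320.
Merge one congruence at a time:
  Start: x ≡ 1 (mod 3).
  Combine with x ≡ 0 (mod 5); new modulus lcm = 15.
    Write x = 1 + 3·t and substitute into x ≡ 0 (mod 5): 3·t ≡ 0 − 1 = -1 (mod 5).
    Reduce coefficients mod 5: 3·t ≡ 4 (mod 5).
    The inverse of 3 mod 5 is 2 (since 3·2 = 6 = 1·5 + 1), so t ≡ 2·4 = 8 ≡ 3 (mod 5).
    Then x = 1 + 3·3 = 10, valid modulo lcm(3, 5) = 15: x ≡ 10 (mod 15).
  Combine with x ≡ 0 (mod 11); new modulus lcm = 165.
    Write x = 10 + 15·t and substitute into x ≡ 0 (mod 11): 15·t ≡ 0 − 10 = -10 (mod 11).
    Reduce coefficients mod 11: 4·t ≡ 1 (mod 11).
    The inverse of 4 mod 11 is 3 (since 4·3 = 12 = 1·11 + 1), so t ≡ 3·1 = 3 ≡ 3 (mod 11).
    Then x = 10 + 15·3 = 55, valid modulo lcm(15, 11) = 165: x ≡ 55 (mod 165).
  Combine with x ≡ 2 (mod 8); new modulus lcm = 1320.
    Write x = 55 + 165·t and substitute into x ≡ 2 (mod 8): 165·t ≡ 2 − 55 = -53 (mod 8).
    Reduce coefficients mod 8: 5·t ≡ 3 (mod 8).
    The inverse of 5 mod 8 is 5 (since 5·5 = 25 = 3·8 + 1), so t ≡ 5·3 = 15 ≡ 7 (mod 8).
    Then x = 55 + 165·7 = 1210, valid modulo lcm(165, 8) = 1320: x ≡ 1210 (mod 1320).
Verify against each original: 1210 mod 3 = 1, 1210 mod 5 = 0, 1210 mod 11 = 0, 1210 mod 8 = 2.

x ≡ 1210 (mod 1320).


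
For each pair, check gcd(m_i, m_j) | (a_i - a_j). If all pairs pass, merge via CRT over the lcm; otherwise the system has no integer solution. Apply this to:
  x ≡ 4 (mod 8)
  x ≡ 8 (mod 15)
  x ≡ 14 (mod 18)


Moduli 8, 15, 18 are not pairwise coprime, so CRT works modulo lcm(m_i) when all pairwise compatibility conditions hold.
Pairwise compatibility: gcd(m_i, m_j) must divide a_i - a_j for every pair.
Merge one congruence at a time:
  Start: x ≡ 4 (mod 8).
  Combine with x ≡ 8 (mod 15): gcd(8, 15) = 1; 8 - 4 = 4, which IS divisible by 1, so compatible.
    Write x = 4 + 8·t and substitute into x ≡ 8 (mod 15): 8·t ≡ 8 − 4 = 4 (mod 15).
    The inverse of 8 mod 15 is 2 (since 8·2 = 16 = 1·15 + 1), so t ≡ 2·4 = 8 ≡ 8 (mod 15).
    Then x = 4 + 8·8 = 68, valid modulo lcm(8, 15) = 120: x ≡ 68 (mod 120).
  Combine with x ≡ 14 (mod 18): gcd(120, 18) = 6; 14 - 68 = -54, which IS divisible by 6, so compatible.
    Write x = 68 + 120·t and substitute into x ≡ 14 (mod 18): 120·t ≡ 14 − 68 = -54 (mod 18).
    Divide the congruence (and modulus) by g = 6: 20·t ≡ -9 (mod 3).
    Reduce coefficients mod 3: 2·t ≡ 0 (mod 3).
    The inverse of 2 mod 3 is 2 (since 2·2 = 4 = 1·3 + 1), so t ≡ 2·0 = 0 ≡ 0 (mod 3).
    Then x = 68 + 120·0 = 68, valid modulo lcm(120, 18) = 360: x ≡ 68 (mod 360).
Verify: 68 mod 8 = 4, 68 mod 15 = 8, 68 mod 18 = 14.

x ≡ 68 (mod 360).


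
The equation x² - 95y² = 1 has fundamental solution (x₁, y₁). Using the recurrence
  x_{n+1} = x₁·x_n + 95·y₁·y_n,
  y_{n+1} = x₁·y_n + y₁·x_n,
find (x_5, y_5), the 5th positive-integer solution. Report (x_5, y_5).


Step 1: Find the fundamental solution (x₁, y₁) of x² - 95y² = 1.
  Expand √95 as a continued fraction. a₀ = ⌊√95⌋ = 9; iterate m_{k+1} = d_k·a_k − m_k, d_{k+1} = (95 − m_{k+1}²)/d_k, a_{k+1} = ⌊(a₀ + m_{k+1})/d_{k+1}⌋ (starting m₀ = 0, d₀ = 1), with convergents p_k = a_k·p_{k-1} + p_{k-2}, q_k = a_k·q_{k-1} + q_{k-2} (p₋₁ = 1, q₋₁ = 0):
  k = 0: a₀ = 9; p₀/q₀ = 9/1; p₀² − 95·q₀² = 81 − 95 = -14.
  k = 1: m = 9, d = 14, a = ⌊(9 + 9)/14⌋ = 1; p/q = (1·9 + 1)/(1·1 + 0) = 10/1; p² − 95·q² = 100 − 95 = 5.
  k = 2: m = 5, d = 5, a = ⌊(9 + 5)/5⌋ = 2; p/q = (2·10 + 9)/(2·1 + 1) = 29/3; p² − 95·q² = 841 − 855 = -14.
  k = 3: m = 5, d = 14, a = ⌊(9 + 5)/14⌋ = 1; p/q = (1·29 + 10)/(1·3 + 1) = 39/4; p² − 95·q² = 1521 − 1520 = 1.
  The first convergent with p² − 95·q² = 1 gives the fundamental solution (x₁, y₁) = (39, 4).
Step 2: Apply the recurrence (x_{n+1}, y_{n+1}) = (x₁x_n + 95y₁y_n, x₁y_n + y₁x_n) repeatedly.
  From (x_1, y_1) = (39, 4): x_2 = 39·39 + 95·4·4 = 3041; y_2 = 39·4 + 4·39 = 312.
  From (x_2, y_2) = (3041, 312): x_3 = 39·3041 + 95·4·312 = 237159; y_3 = 39·312 + 4·3041 = 24332.
  From (x_3, y_3) = (237159, 24332): x_4 = 39·237159 + 95·4·24332 = 18495361; y_4 = 39·24332 + 4·237159 = 1897584.
  From (x_4, y_4) = (18495361, 1897584): x_5 = 39·18495361 + 95·4·1897584 = 1442400999; y_5 = 39·1897584 + 4·18495361 = 147987220.
Step 3: Verify x_5² - 95·y_5² = 2080520641916198001 - 2080520641916198000 = 1 (should be 1). ✓

(x_1, y_1) = (39, 4); (x_5, y_5) = (1442400999, 147987220).


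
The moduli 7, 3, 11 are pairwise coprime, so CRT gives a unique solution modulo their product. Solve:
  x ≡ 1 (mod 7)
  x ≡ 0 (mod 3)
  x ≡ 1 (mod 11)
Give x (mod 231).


Moduli 7, 3, 11 are pairwise coprime; by CRT there is a unique solution modulo M = 7 · 3 · 11 = 231.
Solve pairwise, accumulating the modulus:
  Start with x ≡ 1 (mod 7).
  Combine with x ≡ 0 (mod 3): since gcd(7, 3) = 1, we get a unique residue mod 21.
    Write x = 1 + 7·t and substitute into x ≡ 0 (mod 3): 7·t ≡ 0 − 1 = -1 (mod 3).
    Reduce coefficients mod 3: 1·t ≡ 2 (mod 3).
    So t ≡ 2 (mod 3).
    Then x = 1 + 7·2 = 15, valid modulo lcm(7, 3) = 21: x ≡ 15 (mod 21).
  Combine with x ≡ 1 (mod 11): since gcd(21, 11) = 1, we get a unique residue mod 231.
    Write x = 15 + 21·t and substitute into x ≡ 1 (mod 11): 21·t ≡ 1 − 15 = -14 (mod 11).
    Reduce coefficients mod 11: 10·t ≡ 8 (mod 11).
    The inverse of 10 mod 11 is 10 (since 10·10 = 100 = 9·11 + 1), so t ≡ 10·8 = 80 ≡ 3 (mod 11).
    Then x = 15 + 21·3 = 78, valid modulo lcm(21, 11) = 231: x ≡ 78 (mod 231).
Verify: 78 mod 7 = 1 ✓, 78 mod 3 = 0 ✓, 78 mod 11 = 1 ✓.

x ≡ 78 (mod 231).


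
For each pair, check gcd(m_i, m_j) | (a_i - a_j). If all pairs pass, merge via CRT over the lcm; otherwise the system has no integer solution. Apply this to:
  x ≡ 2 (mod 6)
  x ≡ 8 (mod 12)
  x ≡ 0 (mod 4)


Moduli 6, 12, 4 are not pairwise coprime, so CRT works modulo lcm(m_i) when all pairwise compatibility conditions hold.
Pairwise compatibility: gcd(m_i, m_j) must divide a_i - a_j for every pair.
Merge one congruence at a time:
  Start: x ≡ 2 (mod 6).
  Combine with x ≡ 8 (mod 12): gcd(6, 12) = 6; 8 - 2 = 6, which IS divisible by 6, so compatible.
    Write x = 2 + 6·t and substitute into x ≡ 8 (mod 12): 6·t ≡ 8 − 2 = 6 (mod 12).
    Divide the congruence (and modulus) by g = 6: 1·t ≡ 1 (mod 2).
    So t ≡ 1 (mod 2).
    Then x = 2 + 6·1 = 8, valid modulo lcm(6, 12) = 12: x ≡ 8 (mod 12).
  Combine with x ≡ 0 (mod 4): gcd(12, 4) = 4; 0 - 8 = -8, which IS divisible by 4, so compatible.
    Write x = 8 + 12·t and substitute into x ≡ 0 (mod 4): 12·t ≡ 0 − 8 = -8 (mod 4).
    Divide the congruence (and modulus) by g = 4: 3·t ≡ -2 (mod 1).
    Modulo 1 every t works; take t = 0.
    Then x = 8 + 12·0 = 8, valid modulo lcm(12, 4) = 12: x ≡ 8 (mod 12).
Verify: 8 mod 6 = 2, 8 mod 12 = 8, 8 mod 4 = 0.

x ≡ 8 (mod 12).


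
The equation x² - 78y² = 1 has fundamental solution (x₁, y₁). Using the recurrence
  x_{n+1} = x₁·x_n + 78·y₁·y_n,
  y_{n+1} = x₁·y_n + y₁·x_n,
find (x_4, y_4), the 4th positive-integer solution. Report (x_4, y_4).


Step 1: Find the fundamental solution (x₁, y₁) of x² - 78y² = 1.
  Expand √78 as a continued fraction. a₀ = ⌊√78⌋ = 8; iterate m_{k+1} = d_k·a_k − m_k, d_{k+1} = (78 − m_{k+1}²)/d_k, a_{k+1} = ⌊(a₀ + m_{k+1})/d_{k+1}⌋ (starting m₀ = 0, d₀ = 1), with convergents p_k = a_k·p_{k-1} + p_{k-2}, q_k = a_k·q_{k-1} + q_{k-2} (p₋₁ = 1, q₋₁ = 0):
  k = 0: a₀ = 8; p₀/q₀ = 8/1; p₀² − 78·q₀² = 64 − 78 = -14.
  k = 1: m = 8, d = 14, a = ⌊(8 + 8)/14⌋ = 1; p/q = (1·8 + 1)/(1·1 + 0) = 9/1; p² − 78·q² = 81 − 78 = 3.
  k = 2: m = 6, d = 3, a = ⌊(8 + 6)/3⌋ = 4; p/q = (4·9 + 8)/(4·1 + 1) = 44/5; p² − 78·q² = 1936 − 1950 = -14.
  k = 3: m = 6, d = 14, a = ⌊(8 + 6)/14⌋ = 1; p/q = (1·44 + 9)/(1·5 + 1) = 53/6; p² − 78·q² = 2809 − 2808 = 1.
  The first convergent with p² − 78·q² = 1 gives the fundamental solution (x₁, y₁) = (53, 6).
Step 2: Apply the recurrence (x_{n+1}, y_{n+1}) = (x₁x_n + 78y₁y_n, x₁y_n + y₁x_n) repeatedly.
  From (x_1, y_1) = (53, 6): x_2 = 53·53 + 78·6·6 = 5617; y_2 = 53·6 + 6·53 = 636.
  From (x_2, y_2) = (5617, 636): x_3 = 53·5617 + 78·6·636 = 595349; y_3 = 53·636 + 6·5617 = 67410.
  From (x_3, y_3) = (595349, 67410): x_4 = 53·595349 + 78·6·67410 = 63101377; y_4 = 53·67410 + 6·595349 = 7144824.
Step 3: Verify x_4² - 78·y_4² = 3981783779296129 - 3981783779296128 = 1 (should be 1). ✓

(x_1, y_1) = (53, 6); (x_4, y_4) = (63101377, 7144824).


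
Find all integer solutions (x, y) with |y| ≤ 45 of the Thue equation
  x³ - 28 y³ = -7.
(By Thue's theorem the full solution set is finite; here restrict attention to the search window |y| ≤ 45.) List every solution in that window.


The equation is x³ - 28y³ = -7. For fixed y, x³ = 28·y³ − 7, so a solution requires the RHS to be a perfect cube.
Strategy: iterate y from -45 to 45, compute RHS = 28·y³ − 7, and check whether it is a (positive or negative) perfect cube.
Check small values of y:
  y = 0: RHS = -7 is not a perfect cube.
  y = 1: RHS = 21 is not a perfect cube.
  y = -1: RHS = -35 is not a perfect cube.
  y = 2: RHS = 217 is not a perfect cube.
  y = -2: RHS = -231 is not a perfect cube.
  y = 3: RHS = 749 is not a perfect cube.
  y = -3: RHS = -763 is not a perfect cube.
Continuing the search up to |y| = 45 finds no solutions either.
No (x, y) in the scanned range satisfies the equation.

No integer solutions with |y| ≤ 45.


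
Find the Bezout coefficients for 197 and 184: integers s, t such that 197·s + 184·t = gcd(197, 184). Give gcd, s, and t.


Euclidean algorithm on (197, 184) — divide until remainder is 0:
  197 = 1 · 184 + 13
  184 = 14 · 13 + 2
  13 = 6 · 2 + 1
  2 = 2 · 1 + 0
gcd(197, 184) = 1.
Track Bezout coefficients alongside the remainders: start with r₀ = 197 = a·1 + b·0 (s = 1, t = 0) and r₁ = 184 = a·0 + b·1 (s = 0, t = 1); each new remainder r_{k+1} = r_{k-1} − q_k·r_k inherits s_{k+1} = s_{k-1} − q_k·s_k, t_{k+1} = t_{k-1} − q_k·t_k, so r_k = a·s_k + b·t_k at every step:
  q = 1: r = 13, s = 1 − 1·0 = 1, t = 0 − 1·1 = -1  (check: 197·1 + 184·(-1) = 13)
  q = 14: r = 2, s = 0 − 14·1 = -14, t = 1 − 14·(-1) = 15  (check: 197·(-14) + 184·15 = 2)
  q = 6: r = 1, s = 1 − 6·(-14) = 85, t = -1 − 6·15 = -91  (check: 197·85 + 184·(-91) = 1)
The row with r = 1 (the gcd) gives the Bezout coefficients s = 85, t = -91.
Result: 197 · (85) + 184 · (-91) = 1.

gcd(197, 184) = 1; s = 85, t = -91 (check: 197·85 + 184·(-91) = 1).


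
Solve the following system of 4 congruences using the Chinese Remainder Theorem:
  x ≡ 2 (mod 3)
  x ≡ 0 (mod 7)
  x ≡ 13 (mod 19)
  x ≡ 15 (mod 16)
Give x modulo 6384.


Product of moduli M = 3 · 7 · 19 · 16 = 6384.
Merge one congruence at a time:
  Start: x ≡ 2 (mod 3).
  Combine with x ≡ 0 (mod 7); new modulus lcm = 21.
    Write x = 2 + 3·t and substitute into x ≡ 0 (mod 7): 3·t ≡ 0 − 2 = -2 (mod 7).
    Reduce coefficients mod 7: 3·t ≡ 5 (mod 7).
    The inverse of 3 mod 7 is 5 (since 3·5 = 15 = 2·7 + 1), so t ≡ 5·5 = 25 ≡ 4 (mod 7).
    Then x = 2 + 3·4 = 14, valid modulo lcm(3, 7) = 21: x ≡ 14 (mod 21).
  Combine with x ≡ 13 (mod 19); new modulus lcm = 399.
    Write x = 14 + 21·t and substitute into x ≡ 13 (mod 19): 21·t ≡ 13 − 14 = -1 (mod 19).
    Reduce coefficients mod 19: 2·t ≡ 18 (mod 19).
    The inverse of 2 mod 19 is 10 (since 2·10 = 20 = 1·19 + 1), so t ≡ 10·18 = 180 ≡ 9 (mod 19).
    Then x = 14 + 21·9 = 203, valid modulo lcm(21, 19) = 399: x ≡ 203 (mod 399).
  Combine with x ≡ 15 (mod 16); new modulus lcm = 6384.
    Write x = 203 + 399·t and substitute into x ≡ 15 (mod 16): 399·t ≡ 15 − 203 = -188 (mod 16).
    Reduce coefficients mod 16: 15·t ≡ 4 (mod 16).
    The inverse of 15 mod 16 is 15 (since 15·15 = 225 = 14·16 + 1), so t ≡ 15·4 = 60 ≡ 12 (mod 16).
    Then x = 203 + 399·12 = 4991, valid modulo lcm(399, 16) = 6384: x ≡ 4991 (mod 6384).
Verify against each original: 4991 mod 3 = 2, 4991 mod 7 = 0, 4991 mod 19 = 13, 4991 mod 16 = 15.

x ≡ 4991 (mod 6384).


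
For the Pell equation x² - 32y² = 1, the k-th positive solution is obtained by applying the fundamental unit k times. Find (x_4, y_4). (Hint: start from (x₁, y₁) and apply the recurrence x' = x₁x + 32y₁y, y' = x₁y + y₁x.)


Step 1: Find the fundamental solution (x₁, y₁) of x² - 32y² = 1.
  Expand √32 as a continued fraction. a₀ = ⌊√32⌋ = 5; iterate m_{k+1} = d_k·a_k − m_k, d_{k+1} = (32 − m_{k+1}²)/d_k, a_{k+1} = ⌊(a₀ + m_{k+1})/d_{k+1}⌋ (starting m₀ = 0, d₀ = 1), with convergents p_k = a_k·p_{k-1} + p_{k-2}, q_k = a_k·q_{k-1} + q_{k-2} (p₋₁ = 1, q₋₁ = 0):
  k = 0: a₀ = 5; p₀/q₀ = 5/1; p₀² − 32·q₀² = 25 − 32 = -7.
  k = 1: m = 5, d = 7, a = ⌊(5 + 5)/7⌋ = 1; p/q = (1·5 + 1)/(1·1 + 0) = 6/1; p² − 32·q² = 36 − 32 = 4.
  k = 2: m = 2, d = 4, a = ⌊(5 + 2)/4⌋ = 1; p/q = (1·6 + 5)/(1·1 + 1) = 11/2; p² − 32·q² = 121 − 128 = -7.
  k = 3: m = 2, d = 7, a = ⌊(5 + 2)/7⌋ = 1; p/q = (1·11 + 6)/(1·2 + 1) = 17/3; p² − 32·q² = 289 − 288 = 1.
  The first convergent with p² − 32·q² = 1 gives the fundamental solution (x₁, y₁) = (17, 3).
Step 2: Apply the recurrence (x_{n+1}, y_{n+1}) = (x₁x_n + 32y₁y_n, x₁y_n + y₁x_n) repeatedly.
  From (x_1, y_1) = (17, 3): x_2 = 17·17 + 32·3·3 = 577; y_2 = 17·3 + 3·17 = 102.
  From (x_2, y_2) = (577, 102): x_3 = 17·577 + 32·3·102 = 19601; y_3 = 17·102 + 3·577 = 3465.
  From (x_3, y_3) = (19601, 3465): x_4 = 17·19601 + 32·3·3465 = 665857; y_4 = 17·3465 + 3·19601 = 117708.
Step 3: Verify x_4² - 32·y_4² = 443365544449 - 443365544448 = 1 (should be 1). ✓

(x_1, y_1) = (17, 3); (x_4, y_4) = (665857, 117708).


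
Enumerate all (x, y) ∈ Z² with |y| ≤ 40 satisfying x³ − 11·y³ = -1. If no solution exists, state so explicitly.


The equation is x³ - 11y³ = -1. For fixed y, x³ = 11·y³ − 1, so a solution requires the RHS to be a perfect cube.
Strategy: iterate y from -40 to 40, compute RHS = 11·y³ − 1, and check whether it is a (positive or negative) perfect cube.
Check small values of y:
  y = 0: RHS = -1 = (-1)³ ⇒ x = -1 works.
  y = 1: RHS = 10 is not a perfect cube.
  y = -1: RHS = -12 is not a perfect cube.
  y = 2: RHS = 87 is not a perfect cube.
  y = -2: RHS = -89 is not a perfect cube.
  y = 3: RHS = 296 is not a perfect cube.
  y = -3: RHS = -298 is not a perfect cube.
Continuing the search up to |y| = 40 finds no further solutions beyond those listed.
Collected solutions: (-1, 0).

Solutions (with |y| ≤ 40): (-1, 0).


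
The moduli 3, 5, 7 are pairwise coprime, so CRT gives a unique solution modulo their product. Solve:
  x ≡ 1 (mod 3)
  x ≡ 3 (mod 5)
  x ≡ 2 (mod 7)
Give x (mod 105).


Moduli 3, 5, 7 are pairwise coprime; by CRT there is a unique solution modulo M = 3 · 5 · 7 = 105.
Solve pairwise, accumulating the modulus:
  Start with x ≡ 1 (mod 3).
  Combine with x ≡ 3 (mod 5): since gcd(3, 5) = 1, we get a unique residue mod 15.
    Write x = 1 + 3·t and substitute into x ≡ 3 (mod 5): 3·t ≡ 3 − 1 = 2 (mod 5).
    The inverse of 3 mod 5 is 2 (since 3·2 = 6 = 1·5 + 1), so t ≡ 2·2 = 4 ≡ 4 (mod 5).
    Then x = 1 + 3·4 = 13, valid modulo lcm(3, 5) = 15: x ≡ 13 (mod 15).
  Combine with x ≡ 2 (mod 7): since gcd(15, 7) = 1, we get a unique residue mod 105.
    Write x = 13 + 15·t and substitute into x ≡ 2 (mod 7): 15·t ≡ 2 − 13 = -11 (mod 7).
    Reduce coefficients mod 7: 1·t ≡ 3 (mod 7).
    So t ≡ 3 (mod 7).
    Then x = 13 + 15·3 = 58, valid modulo lcm(15, 7) = 105: x ≡ 58 (mod 105).
Verify: 58 mod 3 = 1 ✓, 58 mod 5 = 3 ✓, 58 mod 7 = 2 ✓.

x ≡ 58 (mod 105).


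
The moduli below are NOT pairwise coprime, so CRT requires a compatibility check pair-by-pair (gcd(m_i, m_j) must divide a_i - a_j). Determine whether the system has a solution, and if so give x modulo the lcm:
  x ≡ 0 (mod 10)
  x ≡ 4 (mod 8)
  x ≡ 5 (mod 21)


Moduli 10, 8, 21 are not pairwise coprime, so CRT works modulo lcm(m_i) when all pairwise compatibility conditions hold.
Pairwise compatibility: gcd(m_i, m_j) must divide a_i - a_j for every pair.
Merge one congruence at a time:
  Start: x ≡ 0 (mod 10).
  Combine with x ≡ 4 (mod 8): gcd(10, 8) = 2; 4 - 0 = 4, which IS divisible by 2, so compatible.
    Write x = 0 + 10·t and substitute into x ≡ 4 (mod 8): 10·t ≡ 4 − 0 = 4 (mod 8).
    Divide the congruence (and modulus) by g = 2: 5·t ≡ 2 (mod 4).
    Reduce coefficients mod 4: 1·t ≡ 2 (mod 4).
    So t ≡ 2 (mod 4).
    Then x = 0 + 10·2 = 20, valid modulo lcm(10, 8) = 40: x ≡ 20 (mod 40).
  Combine with x ≡ 5 (mod 21): gcd(40, 21) = 1; 5 - 20 = -15, which IS divisible by 1, so compatible.
    Write x = 20 + 40·t and substitute into x ≡ 5 (mod 21): 40·t ≡ 5 − 20 = -15 (mod 21).
    Reduce coefficients mod 21: 19·t ≡ 6 (mod 21).
    The inverse of 19 mod 21 is 10 (since 19·10 = 190 = 9·21 + 1), so t ≡ 10·6 = 60 ≡ 18 (mod 21).
    Then x = 20 + 40·18 = 740, valid modulo lcm(40, 21) = 840: x ≡ 740 (mod 840).
Verify: 740 mod 10 = 0, 740 mod 8 = 4, 740 mod 21 = 5.

x ≡ 740 (mod 840).


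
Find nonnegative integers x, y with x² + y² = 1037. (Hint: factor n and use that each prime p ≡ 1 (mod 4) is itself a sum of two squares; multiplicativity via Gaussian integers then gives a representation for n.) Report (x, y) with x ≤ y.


Step 1: Factor n = 1037 = 17 · 61.
Step 2: Check the mod-4 condition on each prime factor: 17 ≡ 1 (mod 4), exponent 1; 61 ≡ 1 (mod 4), exponent 1.
All primes ≡ 3 (mod 4) appear to even exponent (or don't appear), so by the two-squares theorem n IS expressible as a sum of two squares.
Step 3: Build a representation. Here n = 17 · 61 is a product of primes ≡ 1 (mod 4). Each prime p ≡ 1 (mod 4) is itself a sum of two squares; find a² by testing p − a² for a perfect square:
  17: 17 − 1² = 16 = 4² ⇒ 17 = 1² + 4².
  61: 61 − 1² = 60, 61 − 2² = 57, 61 − 3² = 52, 61 − 4² = 45, 61 − 5² = 36 = 6² ⇒ 61 = 5² + 6².
  Combine using the Brahmagupta–Fibonacci identity (a² + b²)(c² + d²) = (ac − bd)² + (ad + bc)² = (ac + bd)² + (ad − bc)²:
  17 · 61 = 1037: from (1² + 4²)(5² + 6²), take (1·5 − 4·6, 1·6 + 4·5) = (5 − 24, 6 + 20) = (-19, 26); dropping signs (only squares matter) gives (19, 26); check 19² + 26² = 361 + 676 = 1037 ✓.
Step 4: Order so x ≤ y and verify: 19² + 26² = 361 + 676 = 1037 = n. ✓

n = 1037 = 19² + 26² (one valid representation with x ≤ y).


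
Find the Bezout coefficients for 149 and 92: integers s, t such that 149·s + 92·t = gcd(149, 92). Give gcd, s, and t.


Euclidean algorithm on (149, 92) — divide until remainder is 0:
  149 = 1 · 92 + 57
  92 = 1 · 57 + 35
  57 = 1 · 35 + 22
  35 = 1 · 22 + 13
  22 = 1 · 13 + 9
  13 = 1 · 9 + 4
  9 = 2 · 4 + 1
  4 = 4 · 1 + 0
gcd(149, 92) = 1.
Track Bezout coefficients alongside the remainders: start with r₀ = 149 = a·1 + b·0 (s = 1, t = 0) and r₁ = 92 = a·0 + b·1 (s = 0, t = 1); each new remainder r_{k+1} = r_{k-1} − q_k·r_k inherits s_{k+1} = s_{k-1} − q_k·s_k, t_{k+1} = t_{k-1} − q_k·t_k, so r_k = a·s_k + b·t_k at every step:
  q = 1: r = 57, s = 1 − 1·0 = 1, t = 0 − 1·1 = -1  (check: 149·1 + 92·(-1) = 57)
  q = 1: r = 35, s = 0 − 1·1 = -1, t = 1 − 1·(-1) = 2  (check: 149·(-1) + 92·2 = 35)
  q = 1: r = 22, s = 1 − 1·(-1) = 2, t = -1 − 1·2 = -3  (check: 149·2 + 92·(-3) = 22)
  q = 1: r = 13, s = -1 − 1·2 = -3, t = 2 − 1·(-3) = 5  (check: 149·(-3) + 92·5 = 13)
  q = 1: r = 9, s = 2 − 1·(-3) = 5, t = -3 − 1·5 = -8  (check: 149·5 + 92·(-8) = 9)
  q = 1: r = 4, s = -3 − 1·5 = -8, t = 5 − 1·(-8) = 13  (check: 149·(-8) + 92·13 = 4)
  q = 2: r = 1, s = 5 − 2·(-8) = 21, t = -8 − 2·13 = -34  (check: 149·21 + 92·(-34) = 1)
The row with r = 1 (the gcd) gives the Bezout coefficients s = 21, t = -34.
Result: 149 · (21) + 92 · (-34) = 1.

gcd(149, 92) = 1; s = 21, t = -34 (check: 149·21 + 92·(-34) = 1).


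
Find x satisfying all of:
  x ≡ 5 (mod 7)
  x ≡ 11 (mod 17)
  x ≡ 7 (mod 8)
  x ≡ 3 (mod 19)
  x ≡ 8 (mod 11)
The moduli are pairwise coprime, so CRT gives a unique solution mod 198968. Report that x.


Product of moduli M = 7 · 17 · 8 · 19 · 11 = 198968.
Merge one congruence at a time:
  Start: x ≡ 5 (mod 7).
  Combine with x ≡ 11 (mod 17); new modulus lcm = 119.
    Write x = 5 + 7·t and substitute into x ≡ 11 (mod 17): 7·t ≡ 11 − 5 = 6 (mod 17).
    The inverse of 7 mod 17 is 5 (since 7·5 = 35 = 2·17 + 1), so t ≡ 5·6 = 30 ≡ 13 (mod 17).
    Then x = 5 + 7·13 = 96, valid modulo lcm(7, 17) = 119: x ≡ 96 (mod 119).
  Combine with x ≡ 7 (mod 8); new modulus lcm = 952.
    Write x = 96 + 119·t and substitute into x ≡ 7 (mod 8): 119·t ≡ 7 − 96 = -89 (mod 8).
    Reduce coefficients mod 8: 7·t ≡ 7 (mod 8).
    The inverse of 7 mod 8 is 7 (since 7·7 = 49 = 6·8 + 1), so t ≡ 7·7 = 49 ≡ 1 (mod 8).
    Then x = 96 + 119·1 = 215, valid modulo lcm(119, 8) = 952: x ≡ 215 (mod 952).
  Combine with x ≡ 3 (mod 19); new modulus lcm = 18088.
    Write x = 215 + 952·t and substitute into x ≡ 3 (mod 19): 952·t ≡ 3 − 215 = -212 (mod 19).
    Reduce coefficients mod 19: 2·t ≡ 16 (mod 19).
    The inverse of 2 mod 19 is 10 (since 2·10 = 20 = 1·19 + 1), so t ≡ 10·16 = 160 ≡ 8 (mod 19).
    Then x = 215 + 952·8 = 7831, valid modulo lcm(952, 19) = 18088: x ≡ 7831 (mod 18088).
  Combine with x ≡ 8 (mod 11); new modulus lcm = 198968.
    Write x = 7831 + 18088·t and substitute into x ≡ 8 (mod 11): 18088·t ≡ 8 − 7831 = -7823 (mod 11).
    Reduce coefficients mod 11: 4·t ≡ 9 (mod 11).
    The inverse of 4 mod 11 is 3 (since 4·3 = 12 = 1·11 + 1), so t ≡ 3·9 = 27 ≡ 5 (mod 11).
    Then x = 7831 + 18088·5 = 98271, valid modulo lcm(18088, 11) = 198968: x ≡ 98271 (mod 198968).
Verify against each original: 98271 mod 7 = 5, 98271 mod 17 = 11, 98271 mod 8 = 7, 98271 mod 19 = 3, 98271 mod 11 = 8.

x ≡ 98271 (mod 198968).
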